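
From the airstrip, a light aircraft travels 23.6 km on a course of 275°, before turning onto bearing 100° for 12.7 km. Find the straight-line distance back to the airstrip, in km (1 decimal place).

11.0 km

Leg 1 (275°, 23.6 km): east 23.6 sin 275° = -23.51, north 23.6 cos 275° = 2.06
Leg 2 (100°, 12.7 km): east 12.7 sin 100° = 12.51, north 12.7 cos 100° = -2.21
Net: -11.00 east, -0.15 north. Distance = √((-11.00)² + (-0.15)²) = 11.004 km.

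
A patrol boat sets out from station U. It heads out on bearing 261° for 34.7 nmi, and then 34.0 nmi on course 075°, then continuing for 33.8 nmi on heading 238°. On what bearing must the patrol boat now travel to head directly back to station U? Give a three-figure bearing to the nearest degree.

064°

Leg 1 (261°, 34.7 nmi): east 34.7 sin 261° = -34.27, north 34.7 cos 261° = -5.43
Leg 2 (075°, 34.0 nmi): east 34.0 sin 75° = 32.84, north 34.0 cos 75° = 8.80
Leg 3 (238°, 33.8 nmi): east 33.8 sin 238° = -28.66, north 33.8 cos 238° = -17.91
Net displacement: -30.10 east, -14.54 north. Direction back to start is (30.10, 14.54): bearing = atan2(30.10, 14.54) mod 360° = 64.21° ≈ 064°.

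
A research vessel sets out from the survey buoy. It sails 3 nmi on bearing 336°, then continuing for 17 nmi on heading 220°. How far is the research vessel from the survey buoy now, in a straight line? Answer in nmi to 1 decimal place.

15.9 nmi

Leg 1 (336°, 3 nmi): east 3 sin 336° = -1.22, north 3 cos 336° = 2.74
Leg 2 (220°, 17 nmi): east 17 sin 220° = -10.93, north 17 cos 220° = -13.02
Net: -12.15 east, -10.28 north. Distance = √((-12.15)² + (-10.28)²) = 15.915 nmi.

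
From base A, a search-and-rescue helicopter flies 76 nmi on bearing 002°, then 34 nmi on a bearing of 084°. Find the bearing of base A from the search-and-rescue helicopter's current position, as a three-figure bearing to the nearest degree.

Leg 1 (002°, 76 nmi): east 76 sin 2° = 2.65, north 76 cos 2° = 75.95
Leg 2 (084°, 34 nmi): east 34 sin 84° = 33.81, north 34 cos 84° = 3.55
Net displacement: 36.47 east, 79.51 north. Direction back to start is (-36.47, -79.51): bearing = atan2(-36.47, -79.51) mod 360° = 204.64° ≈ 205°.

205°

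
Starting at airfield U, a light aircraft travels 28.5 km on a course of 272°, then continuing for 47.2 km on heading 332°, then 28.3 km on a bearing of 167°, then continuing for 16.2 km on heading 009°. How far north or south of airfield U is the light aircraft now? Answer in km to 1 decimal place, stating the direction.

Leg 1 (272°, 28.5 km): east 28.5 sin 272° = -28.48, north 28.5 cos 272° = 0.99
Leg 2 (332°, 47.2 km): east 47.2 sin 332° = -22.16, north 47.2 cos 332° = 41.68
Leg 3 (167°, 28.3 km): east 28.3 sin 167° = 6.37, north 28.3 cos 167° = -27.57
Leg 4 (009°, 16.2 km): east 16.2 sin 9° = 2.53, north 16.2 cos 9° = 16.00
Net north component: 31.10 km.

31.1 km north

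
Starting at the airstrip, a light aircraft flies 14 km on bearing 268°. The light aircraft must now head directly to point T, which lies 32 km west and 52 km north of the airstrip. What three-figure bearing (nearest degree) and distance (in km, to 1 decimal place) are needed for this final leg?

Leg 1 (268°, 14 km): east 14 sin 268° = -13.99, north 14 cos 268° = -0.49
Current position: (-13.99, -0.49). Target: (-32, 52). Remaining: Δeast = -18.01, Δnorth = 52.49.
Bearing = atan2(-18.01, 52.49) mod 360° = 341.06°; distance = √((-18.01)² + (52.49)²) = 55.492 km.

341°, 55.5 km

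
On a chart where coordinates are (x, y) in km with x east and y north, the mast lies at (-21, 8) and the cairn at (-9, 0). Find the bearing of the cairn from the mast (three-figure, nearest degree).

124°

Δeast = -9 − -21 = 12.00; Δnorth = 0 − 8 = -8.00.
Bearing = atan2(Δeast, Δnorth) mod 360° = 123.69° ≈ 124°.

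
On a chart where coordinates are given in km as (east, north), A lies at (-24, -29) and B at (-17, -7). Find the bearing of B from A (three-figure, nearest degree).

018°

Δeast = -17 − -24 = 7.00; Δnorth = -7 − -29 = 22.00.
Bearing = atan2(Δeast, Δnorth) mod 360° = 17.65° ≈ 018°.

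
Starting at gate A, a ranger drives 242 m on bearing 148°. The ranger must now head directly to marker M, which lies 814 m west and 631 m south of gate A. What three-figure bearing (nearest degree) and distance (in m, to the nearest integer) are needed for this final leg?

246°, 1034 m

Leg 1 (148°, 242 m): east 242 sin 148° = 128.24, north 242 cos 148° = -205.23
Current position: (128.24, -205.23). Target: (-814, -631). Remaining: Δeast = -942.24, Δnorth = -425.77.
Bearing = atan2(-942.24, -425.77) mod 360° = 245.68°; distance = √((-942.24)² + (-425.77)²) = 1033.973 m.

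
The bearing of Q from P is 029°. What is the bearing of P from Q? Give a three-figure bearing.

Back-bearing = 029° + 180° = 209°.

209°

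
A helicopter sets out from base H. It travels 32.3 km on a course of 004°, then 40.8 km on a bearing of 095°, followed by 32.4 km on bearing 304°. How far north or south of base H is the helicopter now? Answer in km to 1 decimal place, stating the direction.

Leg 1 (004°, 32.3 km): east 32.3 sin 4° = 2.25, north 32.3 cos 4° = 32.22
Leg 2 (095°, 40.8 km): east 40.8 sin 95° = 40.64, north 40.8 cos 95° = -3.56
Leg 3 (304°, 32.4 km): east 32.4 sin 304° = -26.86, north 32.4 cos 304° = 18.12
Net north component: 46.78 km.

46.8 km north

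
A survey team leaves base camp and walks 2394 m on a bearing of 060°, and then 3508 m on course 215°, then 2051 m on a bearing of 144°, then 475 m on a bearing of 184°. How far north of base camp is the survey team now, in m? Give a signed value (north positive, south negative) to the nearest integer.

-3810 m

Leg 1 (060°, 2394 m): east 2394 sin 60° = 2073.26, north 2394 cos 60° = 1197.00
Leg 2 (215°, 3508 m): east 3508 sin 215° = -2012.11, north 3508 cos 215° = -2873.59
Leg 3 (144°, 2051 m): east 2051 sin 144° = 1205.55, north 2051 cos 144° = -1659.29
Leg 4 (184°, 475 m): east 475 sin 184° = -33.13, north 475 cos 184° = -473.84
Net north component: -3809.72 m.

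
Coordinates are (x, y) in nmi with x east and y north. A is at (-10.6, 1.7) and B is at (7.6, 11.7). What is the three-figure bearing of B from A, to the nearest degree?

061°

Δeast = 7.6 − -10.6 = 18.20; Δnorth = 11.7 − 1.7 = 10.00.
Bearing = atan2(Δeast, Δnorth) mod 360° = 61.21° ≈ 061°.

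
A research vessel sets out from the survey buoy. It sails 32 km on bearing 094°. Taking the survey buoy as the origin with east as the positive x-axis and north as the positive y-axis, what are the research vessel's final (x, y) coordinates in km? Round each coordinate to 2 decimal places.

Leg 1 (094°, 32 km): east 32 sin 94° = 31.92, north 32 cos 94° = -2.23
Summing: 31.92 km east, -2.23 km north → (31.92, -2.23).

(31.92, -2.23)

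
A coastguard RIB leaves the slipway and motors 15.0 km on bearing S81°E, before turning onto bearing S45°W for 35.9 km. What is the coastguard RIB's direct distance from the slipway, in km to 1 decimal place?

29.7 km

Leg 1 (S81°E, 15.0 km): east 15.0 sin 99° = 14.82, north 15.0 cos 99° = -2.35
Leg 2 (S45°W, 35.9 km): east 35.9 sin 225° = -25.39, north 35.9 cos 225° = -25.39
Net: -10.57 east, -27.73 north. Distance = √((-10.57)² + (-27.73)²) = 29.678 km.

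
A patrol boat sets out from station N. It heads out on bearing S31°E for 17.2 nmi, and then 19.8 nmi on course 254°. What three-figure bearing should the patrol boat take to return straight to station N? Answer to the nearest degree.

Leg 1 (S31°E, 17.2 nmi): east 17.2 sin 149° = 8.86, north 17.2 cos 149° = -14.74
Leg 2 (254°, 19.8 nmi): east 19.8 sin 254° = -19.03, north 19.8 cos 254° = -5.46
Net displacement: -10.17 east, -20.20 north. Direction back to start is (10.17, 20.20): bearing = atan2(10.17, 20.20) mod 360° = 26.73° ≈ 027°.

027°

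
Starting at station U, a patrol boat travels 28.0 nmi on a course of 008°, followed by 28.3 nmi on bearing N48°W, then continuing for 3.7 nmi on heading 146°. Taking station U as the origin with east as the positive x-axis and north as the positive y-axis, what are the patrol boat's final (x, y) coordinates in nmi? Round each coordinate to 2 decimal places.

(-15.07, 43.60)

Leg 1 (008°, 28.0 nmi): east 28.0 sin 8° = 3.90, north 28.0 cos 8° = 27.73
Leg 2 (N48°W, 28.3 nmi): east 28.3 sin 312° = -21.03, north 28.3 cos 312° = 18.94
Leg 3 (146°, 3.7 nmi): east 3.7 sin 146° = 2.07, north 3.7 cos 146° = -3.07
Summing: -15.07 nmi east, 43.60 nmi north → (-15.07, 43.60).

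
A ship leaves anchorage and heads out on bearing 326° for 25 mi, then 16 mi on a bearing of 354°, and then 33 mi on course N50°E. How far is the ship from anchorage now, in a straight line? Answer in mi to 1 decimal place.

58.6 mi

Leg 1 (326°, 25 mi): east 25 sin 326° = -13.98, north 25 cos 326° = 20.73
Leg 2 (354°, 16 mi): east 16 sin 354° = -1.67, north 16 cos 354° = 15.91
Leg 3 (N50°E, 33 mi): east 33 sin 50° = 25.28, north 33 cos 50° = 21.21
Net: 9.63 east, 57.85 north. Distance = √((9.63)² + (57.85)²) = 58.646 mi.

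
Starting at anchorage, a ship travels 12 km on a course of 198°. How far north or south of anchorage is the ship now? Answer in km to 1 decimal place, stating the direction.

11.4 km south

Leg 1 (198°, 12 km): east 12 sin 198° = -3.71, north 12 cos 198° = -11.41
Net north component: -11.41 km.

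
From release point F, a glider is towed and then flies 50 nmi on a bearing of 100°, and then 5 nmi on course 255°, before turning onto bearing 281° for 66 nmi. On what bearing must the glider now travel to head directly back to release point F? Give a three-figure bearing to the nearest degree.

Leg 1 (100°, 50 nmi): east 50 sin 100° = 49.24, north 50 cos 100° = -8.68
Leg 2 (255°, 5 nmi): east 5 sin 255° = -4.83, north 5 cos 255° = -1.29
Leg 3 (281°, 66 nmi): east 66 sin 281° = -64.79, north 66 cos 281° = 12.59
Net displacement: -20.38 east, 2.62 north. Direction back to start is (20.38, -2.62): bearing = atan2(20.38, -2.62) mod 360° = 97.32° ≈ 097°.

097°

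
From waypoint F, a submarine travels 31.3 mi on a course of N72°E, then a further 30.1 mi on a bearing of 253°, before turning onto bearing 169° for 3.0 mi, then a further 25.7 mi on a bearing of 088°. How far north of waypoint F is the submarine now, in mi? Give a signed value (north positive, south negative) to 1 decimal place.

-1.2 mi

Leg 1 (N72°E, 31.3 mi): east 31.3 sin 72° = 29.77, north 31.3 cos 72° = 9.67
Leg 2 (253°, 30.1 mi): east 30.1 sin 253° = -28.78, north 30.1 cos 253° = -8.80
Leg 3 (169°, 3.0 mi): east 3.0 sin 169° = 0.57, north 3.0 cos 169° = -2.94
Leg 4 (088°, 25.7 mi): east 25.7 sin 88° = 25.68, north 25.7 cos 88° = 0.90
Net north component: -1.18 mi.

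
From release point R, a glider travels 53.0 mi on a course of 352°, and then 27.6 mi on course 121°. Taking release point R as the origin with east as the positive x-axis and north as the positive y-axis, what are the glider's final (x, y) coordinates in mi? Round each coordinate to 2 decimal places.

Leg 1 (352°, 53.0 mi): east 53.0 sin 352° = -7.38, north 53.0 cos 352° = 52.48
Leg 2 (121°, 27.6 mi): east 27.6 sin 121° = 23.66, north 27.6 cos 121° = -14.22
Summing: 16.28 mi east, 38.27 mi north → (16.28, 38.27).

(16.28, 38.27)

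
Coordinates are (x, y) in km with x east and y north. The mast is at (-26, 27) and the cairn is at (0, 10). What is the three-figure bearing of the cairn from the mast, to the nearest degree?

123°

Δeast = 0 − -26 = 26.00; Δnorth = 10 − 27 = -17.00.
Bearing = atan2(Δeast, Δnorth) mod 360° = 123.18° ≈ 123°.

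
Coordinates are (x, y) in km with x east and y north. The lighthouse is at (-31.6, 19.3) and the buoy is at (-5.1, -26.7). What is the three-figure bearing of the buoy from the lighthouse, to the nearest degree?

150°

Δeast = -5.1 − -31.6 = 26.50; Δnorth = -26.7 − 19.3 = -46.00.
Bearing = atan2(Δeast, Δnorth) mod 360° = 150.05° ≈ 150°.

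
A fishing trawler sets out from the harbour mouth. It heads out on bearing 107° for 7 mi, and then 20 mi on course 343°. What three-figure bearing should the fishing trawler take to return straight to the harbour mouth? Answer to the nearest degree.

183°

Leg 1 (107°, 7 mi): east 7 sin 107° = 6.69, north 7 cos 107° = -2.05
Leg 2 (343°, 20 mi): east 20 sin 343° = -5.85, north 20 cos 343° = 19.13
Net displacement: 0.85 east, 17.08 north. Direction back to start is (-0.85, -17.08): bearing = atan2(-0.85, -17.08) mod 360° = 182.84° ≈ 183°.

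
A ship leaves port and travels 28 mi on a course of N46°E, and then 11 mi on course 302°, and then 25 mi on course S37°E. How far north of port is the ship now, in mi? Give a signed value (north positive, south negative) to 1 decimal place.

5.3 mi

Leg 1 (N46°E, 28 mi): east 28 sin 46° = 20.14, north 28 cos 46° = 19.45
Leg 2 (302°, 11 mi): east 11 sin 302° = -9.33, north 11 cos 302° = 5.83
Leg 3 (S37°E, 25 mi): east 25 sin 143° = 15.05, north 25 cos 143° = -19.97
Net north component: 5.31 mi.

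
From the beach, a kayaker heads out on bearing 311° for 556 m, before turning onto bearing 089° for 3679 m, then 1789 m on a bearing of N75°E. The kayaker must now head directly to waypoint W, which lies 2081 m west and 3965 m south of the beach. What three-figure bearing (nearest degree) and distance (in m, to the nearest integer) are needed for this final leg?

Leg 1 (311°, 556 m): east 556 sin 311° = -419.62, north 556 cos 311° = 364.77
Leg 2 (089°, 3679 m): east 3679 sin 89° = 3678.44, north 3679 cos 89° = 64.21
Leg 3 (N75°E, 1789 m): east 1789 sin 75° = 1728.04, north 1789 cos 75° = 463.03
Current position: (4986.86, 892.00). Target: (-2081, -3965). Remaining: Δeast = -7067.86, Δnorth = -4857.00.
Bearing = atan2(-7067.86, -4857.00) mod 360° = 235.50°; distance = √((-7067.86)² + (-4857.00)²) = 8575.848 m.

236°, 8576 m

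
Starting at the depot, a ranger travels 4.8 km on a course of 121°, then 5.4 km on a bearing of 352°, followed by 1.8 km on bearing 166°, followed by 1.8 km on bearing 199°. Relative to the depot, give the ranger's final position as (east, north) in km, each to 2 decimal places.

(3.21, -0.57)

Leg 1 (121°, 4.8 km): east 4.8 sin 121° = 4.11, north 4.8 cos 121° = -2.47
Leg 2 (352°, 5.4 km): east 5.4 sin 352° = -0.75, north 5.4 cos 352° = 5.35
Leg 3 (166°, 1.8 km): east 1.8 sin 166° = 0.44, north 1.8 cos 166° = -1.75
Leg 4 (199°, 1.8 km): east 1.8 sin 199° = -0.59, north 1.8 cos 199° = -1.70
Summing: 3.21 km east, -0.57 km north → (3.21, -0.57).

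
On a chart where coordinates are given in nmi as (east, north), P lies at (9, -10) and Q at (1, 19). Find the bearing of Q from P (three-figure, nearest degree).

Δeast = 1 − 9 = -8.00; Δnorth = 19 − -10 = 29.00.
Bearing = atan2(Δeast, Δnorth) mod 360° = 344.58° ≈ 345°.

345°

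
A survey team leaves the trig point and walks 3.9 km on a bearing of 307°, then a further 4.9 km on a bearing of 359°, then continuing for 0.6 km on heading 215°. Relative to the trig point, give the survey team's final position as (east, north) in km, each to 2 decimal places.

(-3.54, 6.75)

Leg 1 (307°, 3.9 km): east 3.9 sin 307° = -3.11, north 3.9 cos 307° = 2.35
Leg 2 (359°, 4.9 km): east 4.9 sin 359° = -0.09, north 4.9 cos 359° = 4.90
Leg 3 (215°, 0.6 km): east 0.6 sin 215° = -0.34, north 0.6 cos 215° = -0.49
Summing: -3.54 km east, 6.75 km north → (-3.54, 6.75).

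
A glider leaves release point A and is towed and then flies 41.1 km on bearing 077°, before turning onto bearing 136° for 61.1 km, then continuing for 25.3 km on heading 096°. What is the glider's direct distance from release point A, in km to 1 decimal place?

113.9 km

Leg 1 (077°, 41.1 km): east 41.1 sin 77° = 40.05, north 41.1 cos 77° = 9.25
Leg 2 (136°, 61.1 km): east 61.1 sin 136° = 42.44, north 61.1 cos 136° = -43.95
Leg 3 (096°, 25.3 km): east 25.3 sin 96° = 25.16, north 25.3 cos 96° = -2.64
Net: 107.65 east, -37.35 north. Distance = √((107.65)² + (-37.35)²) = 113.947 km.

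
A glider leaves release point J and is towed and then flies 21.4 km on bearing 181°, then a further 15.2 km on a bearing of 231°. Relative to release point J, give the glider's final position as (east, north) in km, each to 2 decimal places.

Leg 1 (181°, 21.4 km): east 21.4 sin 181° = -0.37, north 21.4 cos 181° = -21.40
Leg 2 (231°, 15.2 km): east 15.2 sin 231° = -11.81, north 15.2 cos 231° = -9.57
Summing: -12.19 km east, -30.96 km north → (-12.19, -30.96).

(-12.19, -30.96)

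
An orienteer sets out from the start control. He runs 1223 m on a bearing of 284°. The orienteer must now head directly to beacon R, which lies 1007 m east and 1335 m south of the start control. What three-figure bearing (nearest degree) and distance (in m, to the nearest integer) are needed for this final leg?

Leg 1 (284°, 1223 m): east 1223 sin 284° = -1186.67, north 1223 cos 284° = 295.87
Current position: (-1186.67, 295.87). Target: (1007, -1335). Remaining: Δeast = 2193.67, Δnorth = -1630.87.
Bearing = atan2(2193.67, -1630.87) mod 360° = 126.63°; distance = √((2193.67)² + (-1630.87)²) = 2733.484 m.

127°, 2733 m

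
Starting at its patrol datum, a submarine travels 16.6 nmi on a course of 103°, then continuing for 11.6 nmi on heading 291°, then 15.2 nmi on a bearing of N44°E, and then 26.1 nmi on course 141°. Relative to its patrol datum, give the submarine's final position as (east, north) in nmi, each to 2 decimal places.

(32.33, -8.93)

Leg 1 (103°, 16.6 nmi): east 16.6 sin 103° = 16.17, north 16.6 cos 103° = -3.73
Leg 2 (291°, 11.6 nmi): east 11.6 sin 291° = -10.83, north 11.6 cos 291° = 4.16
Leg 3 (N44°E, 15.2 nmi): east 15.2 sin 44° = 10.56, north 15.2 cos 44° = 10.93
Leg 4 (141°, 26.1 nmi): east 26.1 sin 141° = 16.43, north 26.1 cos 141° = -20.28
Summing: 32.33 nmi east, -8.93 nmi north → (32.33, -8.93).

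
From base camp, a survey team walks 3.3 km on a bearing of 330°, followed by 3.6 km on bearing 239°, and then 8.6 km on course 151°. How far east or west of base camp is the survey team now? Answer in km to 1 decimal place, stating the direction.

Leg 1 (330°, 3.3 km): east 3.3 sin 330° = -1.65, north 3.3 cos 330° = 2.86
Leg 2 (239°, 3.6 km): east 3.6 sin 239° = -3.09, north 3.6 cos 239° = -1.85
Leg 3 (151°, 8.6 km): east 8.6 sin 151° = 4.17, north 8.6 cos 151° = -7.52
Net east component: -0.57 km.

0.6 km west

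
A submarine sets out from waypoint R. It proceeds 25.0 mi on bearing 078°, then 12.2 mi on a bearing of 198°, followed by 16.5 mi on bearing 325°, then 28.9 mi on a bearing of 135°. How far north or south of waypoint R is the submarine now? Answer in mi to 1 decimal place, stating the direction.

13.3 mi south

Leg 1 (078°, 25.0 mi): east 25.0 sin 78° = 24.45, north 25.0 cos 78° = 5.20
Leg 2 (198°, 12.2 mi): east 12.2 sin 198° = -3.77, north 12.2 cos 198° = -11.60
Leg 3 (325°, 16.5 mi): east 16.5 sin 325° = -9.46, north 16.5 cos 325° = 13.52
Leg 4 (135°, 28.9 mi): east 28.9 sin 135° = 20.44, north 28.9 cos 135° = -20.44
Net north component: -13.32 mi.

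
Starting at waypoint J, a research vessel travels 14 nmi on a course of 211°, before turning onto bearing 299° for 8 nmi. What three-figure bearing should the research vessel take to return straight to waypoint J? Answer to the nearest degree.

060°

Leg 1 (211°, 14 nmi): east 14 sin 211° = -7.21, north 14 cos 211° = -12.00
Leg 2 (299°, 8 nmi): east 8 sin 299° = -7.00, north 8 cos 299° = 3.88
Net displacement: -14.21 east, -8.12 north. Direction back to start is (14.21, 8.12): bearing = atan2(14.21, 8.12) mod 360° = 60.25° ≈ 060°.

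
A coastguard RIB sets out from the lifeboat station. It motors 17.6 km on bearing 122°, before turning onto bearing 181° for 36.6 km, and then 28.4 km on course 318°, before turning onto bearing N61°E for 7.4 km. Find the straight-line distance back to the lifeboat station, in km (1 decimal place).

21.3 km

Leg 1 (122°, 17.6 km): east 17.6 sin 122° = 14.93, north 17.6 cos 122° = -9.33
Leg 2 (181°, 36.6 km): east 36.6 sin 181° = -0.64, north 36.6 cos 181° = -36.59
Leg 3 (318°, 28.4 km): east 28.4 sin 318° = -19.00, north 28.4 cos 318° = 21.11
Leg 4 (N61°E, 7.4 km): east 7.4 sin 61° = 6.47, north 7.4 cos 61° = 3.59
Net: 1.76 east, -21.23 north. Distance = √((1.76)² + (-21.23)²) = 21.301 km.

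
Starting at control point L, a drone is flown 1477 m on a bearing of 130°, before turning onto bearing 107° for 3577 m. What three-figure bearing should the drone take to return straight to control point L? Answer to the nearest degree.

Leg 1 (130°, 1477 m): east 1477 sin 130° = 1131.45, north 1477 cos 130° = -949.40
Leg 2 (107°, 3577 m): east 3577 sin 107° = 3420.70, north 3577 cos 107° = -1045.81
Net displacement: 4552.15 east, -1995.21 north. Direction back to start is (-4552.15, 1995.21): bearing = atan2(-4552.15, 1995.21) mod 360° = 293.67° ≈ 294°.

294°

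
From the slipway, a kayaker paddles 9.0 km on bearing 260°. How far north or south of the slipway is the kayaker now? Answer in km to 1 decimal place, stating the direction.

1.6 km south

Leg 1 (260°, 9.0 km): east 9.0 sin 260° = -8.86, north 9.0 cos 260° = -1.56
Net north component: -1.56 km.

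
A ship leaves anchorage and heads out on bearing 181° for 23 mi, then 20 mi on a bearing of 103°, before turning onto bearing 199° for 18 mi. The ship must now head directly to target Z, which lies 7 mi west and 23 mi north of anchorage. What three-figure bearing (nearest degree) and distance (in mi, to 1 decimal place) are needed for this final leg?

Leg 1 (181°, 23 mi): east 23 sin 181° = -0.40, north 23 cos 181° = -23.00
Leg 2 (103°, 20 mi): east 20 sin 103° = 19.49, north 20 cos 103° = -4.50
Leg 3 (199°, 18 mi): east 18 sin 199° = -5.86, north 18 cos 199° = -17.02
Current position: (13.23, -44.51). Target: (-7, 23). Remaining: Δeast = -20.23, Δnorth = 67.51.
Bearing = atan2(-20.23, 67.51) mod 360° = 343.32°; distance = √((-20.23)² + (67.51)²) = 70.479 mi.

343°, 70.5 mi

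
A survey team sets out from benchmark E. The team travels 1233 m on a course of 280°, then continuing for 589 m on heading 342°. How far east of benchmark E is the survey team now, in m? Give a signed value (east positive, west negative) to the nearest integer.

Leg 1 (280°, 1233 m): east 1233 sin 280° = -1214.27, north 1233 cos 280° = 214.11
Leg 2 (342°, 589 m): east 589 sin 342° = -182.01, north 589 cos 342° = 560.17
Net east component: -1396.28 m.

-1396 m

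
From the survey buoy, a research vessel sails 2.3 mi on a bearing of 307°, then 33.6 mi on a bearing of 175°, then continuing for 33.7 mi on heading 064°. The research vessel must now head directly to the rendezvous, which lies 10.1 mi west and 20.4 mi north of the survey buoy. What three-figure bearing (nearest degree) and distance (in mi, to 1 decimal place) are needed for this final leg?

312°, 56.1 mi

Leg 1 (307°, 2.3 mi): east 2.3 sin 307° = -1.84, north 2.3 cos 307° = 1.38
Leg 2 (175°, 33.6 mi): east 33.6 sin 175° = 2.93, north 33.6 cos 175° = -33.47
Leg 3 (064°, 33.7 mi): east 33.7 sin 64° = 30.29, north 33.7 cos 64° = 14.77
Current position: (31.38, -17.31). Target: (-10.1, 20.4). Remaining: Δeast = -41.48, Δnorth = 37.71.
Bearing = atan2(-41.48, 37.71) mod 360° = 312.28°; distance = √((-41.48)² + (37.71)²) = 56.063 mi.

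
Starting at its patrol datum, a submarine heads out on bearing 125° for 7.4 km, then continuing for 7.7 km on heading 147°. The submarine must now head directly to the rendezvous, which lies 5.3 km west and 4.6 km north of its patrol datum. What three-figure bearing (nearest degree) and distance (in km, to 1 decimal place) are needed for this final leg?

315°, 21.8 km

Leg 1 (125°, 7.4 km): east 7.4 sin 125° = 6.06, north 7.4 cos 125° = -4.24
Leg 2 (147°, 7.7 km): east 7.7 sin 147° = 4.19, north 7.7 cos 147° = -6.46
Current position: (10.26, -10.70). Target: (-5.3, 4.6). Remaining: Δeast = -15.56, Δnorth = 15.30.
Bearing = atan2(-15.56, 15.30) mod 360° = 314.53°; distance = √((-15.56)² + (15.30)²) = 21.820 km.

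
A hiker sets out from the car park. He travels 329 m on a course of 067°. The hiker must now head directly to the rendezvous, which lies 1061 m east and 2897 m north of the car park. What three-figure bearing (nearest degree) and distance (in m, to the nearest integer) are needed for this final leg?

015°, 2870 m

Leg 1 (067°, 329 m): east 329 sin 67° = 302.85, north 329 cos 67° = 128.55
Current position: (302.85, 128.55). Target: (1061, 2897). Remaining: Δeast = 758.15, Δnorth = 2768.45.
Bearing = atan2(758.15, 2768.45) mod 360° = 15.32°; distance = √((758.15)² + (2768.45)²) = 2870.385 m.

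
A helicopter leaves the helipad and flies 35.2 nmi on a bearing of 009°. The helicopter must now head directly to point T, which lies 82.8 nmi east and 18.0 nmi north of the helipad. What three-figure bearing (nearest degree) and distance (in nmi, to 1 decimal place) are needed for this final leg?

102°, 79.1 nmi

Leg 1 (009°, 35.2 nmi): east 35.2 sin 9° = 5.51, north 35.2 cos 9° = 34.77
Current position: (5.51, 34.77). Target: (82.8, 18.0). Remaining: Δeast = 77.29, Δnorth = -16.77.
Bearing = atan2(77.29, -16.77) mod 360° = 102.24°; distance = √((77.29)² + (-16.77)²) = 79.091 nmi.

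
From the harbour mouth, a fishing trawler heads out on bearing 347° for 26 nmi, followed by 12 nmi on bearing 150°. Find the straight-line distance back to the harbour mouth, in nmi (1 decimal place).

14.9 nmi

Leg 1 (347°, 26 nmi): east 26 sin 347° = -5.85, north 26 cos 347° = 25.33
Leg 2 (150°, 12 nmi): east 12 sin 150° = 6.00, north 12 cos 150° = -10.39
Net: 0.15 east, 14.94 north. Distance = √((0.15)² + (14.94)²) = 14.942 nmi.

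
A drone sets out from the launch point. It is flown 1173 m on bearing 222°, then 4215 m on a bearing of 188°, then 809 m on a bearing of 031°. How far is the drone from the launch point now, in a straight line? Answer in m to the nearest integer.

4456 m

Leg 1 (222°, 1173 m): east 1173 sin 222° = -784.89, north 1173 cos 222° = -871.71
Leg 2 (188°, 4215 m): east 4215 sin 188° = -586.61, north 4215 cos 188° = -4173.98
Leg 3 (031°, 809 m): east 809 sin 31° = 416.67, north 809 cos 31° = 693.45
Net: -954.84 east, -4352.24 north. Distance = √((-954.84)² + (-4352.24)²) = 4455.751 m.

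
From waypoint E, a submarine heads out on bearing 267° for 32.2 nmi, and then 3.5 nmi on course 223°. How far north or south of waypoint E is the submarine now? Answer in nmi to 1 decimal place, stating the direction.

Leg 1 (267°, 32.2 nmi): east 32.2 sin 267° = -32.16, north 32.2 cos 267° = -1.69
Leg 2 (223°, 3.5 nmi): east 3.5 sin 223° = -2.39, north 3.5 cos 223° = -2.56
Net north component: -4.24 nmi.

4.2 nmi south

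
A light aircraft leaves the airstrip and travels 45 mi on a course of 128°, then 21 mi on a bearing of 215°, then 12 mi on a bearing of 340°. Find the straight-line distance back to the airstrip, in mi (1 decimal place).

38.8 mi

Leg 1 (128°, 45 mi): east 45 sin 128° = 35.46, north 45 cos 128° = -27.70
Leg 2 (215°, 21 mi): east 21 sin 215° = -12.05, north 21 cos 215° = -17.20
Leg 3 (340°, 12 mi): east 12 sin 340° = -4.10, north 12 cos 340° = 11.28
Net: 19.31 east, -33.63 north. Distance = √((19.31)² + (-33.63)²) = 38.781 mi.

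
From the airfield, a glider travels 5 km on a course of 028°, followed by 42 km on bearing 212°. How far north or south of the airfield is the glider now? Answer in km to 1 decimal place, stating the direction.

31.2 km south

Leg 1 (028°, 5 km): east 5 sin 28° = 2.35, north 5 cos 28° = 4.41
Leg 2 (212°, 42 km): east 42 sin 212° = -22.26, north 42 cos 212° = -35.62
Net north component: -31.20 km.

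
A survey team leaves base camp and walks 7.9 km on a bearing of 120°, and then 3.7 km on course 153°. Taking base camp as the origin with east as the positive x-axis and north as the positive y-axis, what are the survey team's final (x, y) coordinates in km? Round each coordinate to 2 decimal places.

(8.52, -7.25)

Leg 1 (120°, 7.9 km): east 7.9 sin 120° = 6.84, north 7.9 cos 120° = -3.95
Leg 2 (153°, 3.7 km): east 3.7 sin 153° = 1.68, north 3.7 cos 153° = -3.30
Summing: 8.52 km east, -7.25 km north → (8.52, -7.25).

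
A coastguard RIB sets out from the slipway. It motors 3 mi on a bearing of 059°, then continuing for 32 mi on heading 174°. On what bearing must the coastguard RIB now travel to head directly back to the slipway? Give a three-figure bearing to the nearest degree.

349°

Leg 1 (059°, 3 mi): east 3 sin 59° = 2.57, north 3 cos 59° = 1.55
Leg 2 (174°, 32 mi): east 32 sin 174° = 3.34, north 32 cos 174° = -31.82
Net displacement: 5.92 east, -30.28 north. Direction back to start is (-5.92, 30.28): bearing = atan2(-5.92, 30.28) mod 360° = 348.94° ≈ 349°.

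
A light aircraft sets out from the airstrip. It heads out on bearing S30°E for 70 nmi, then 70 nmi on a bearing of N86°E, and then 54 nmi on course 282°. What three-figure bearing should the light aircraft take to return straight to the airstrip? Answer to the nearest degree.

Leg 1 (S30°E, 70 nmi): east 70 sin 150° = 35.00, north 70 cos 150° = -60.62
Leg 2 (N86°E, 70 nmi): east 70 sin 86° = 69.83, north 70 cos 86° = 4.88
Leg 3 (282°, 54 nmi): east 54 sin 282° = -52.82, north 54 cos 282° = 11.23
Net displacement: 52.01 east, -44.51 north. Direction back to start is (-52.01, 44.51): bearing = atan2(-52.01, 44.51) mod 360° = 310.56° ≈ 311°.

311°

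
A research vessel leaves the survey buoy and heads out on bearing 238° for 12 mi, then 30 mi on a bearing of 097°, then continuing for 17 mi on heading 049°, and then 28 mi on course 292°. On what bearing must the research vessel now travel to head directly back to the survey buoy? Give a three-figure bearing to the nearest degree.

209°

Leg 1 (238°, 12 mi): east 12 sin 238° = -10.18, north 12 cos 238° = -6.36
Leg 2 (097°, 30 mi): east 30 sin 97° = 29.78, north 30 cos 97° = -3.66
Leg 3 (049°, 17 mi): east 17 sin 49° = 12.83, north 17 cos 49° = 11.15
Leg 4 (292°, 28 mi): east 28 sin 292° = -25.96, north 28 cos 292° = 10.49
Net displacement: 6.47 east, 11.63 north. Direction back to start is (-6.47, -11.63): bearing = atan2(-6.47, -11.63) mod 360° = 209.09° ≈ 209°.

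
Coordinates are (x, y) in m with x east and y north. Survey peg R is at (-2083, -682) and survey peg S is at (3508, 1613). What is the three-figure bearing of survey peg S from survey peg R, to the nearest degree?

Δeast = 3508 − -2083 = 5591.00; Δnorth = 1613 − -682 = 2295.00.
Bearing = atan2(Δeast, Δnorth) mod 360° = 67.68° ≈ 068°.

068°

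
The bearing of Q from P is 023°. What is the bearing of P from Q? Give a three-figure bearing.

203°

Back-bearing = 023° + 180° = 203°.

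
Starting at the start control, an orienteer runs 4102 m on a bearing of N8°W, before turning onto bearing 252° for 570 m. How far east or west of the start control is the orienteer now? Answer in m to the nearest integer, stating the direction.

1113 m west

Leg 1 (N8°W, 4102 m): east 4102 sin 352° = -570.89, north 4102 cos 352° = 4062.08
Leg 2 (252°, 570 m): east 570 sin 252° = -542.10, north 570 cos 252° = -176.14
Net east component: -1112.99 m.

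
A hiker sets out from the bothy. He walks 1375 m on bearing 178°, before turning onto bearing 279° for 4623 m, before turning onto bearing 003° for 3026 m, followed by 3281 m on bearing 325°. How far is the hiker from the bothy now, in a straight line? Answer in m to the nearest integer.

Leg 1 (178°, 1375 m): east 1375 sin 178° = 47.99, north 1375 cos 178° = -1374.16
Leg 2 (279°, 4623 m): east 4623 sin 279° = -4566.08, north 4623 cos 279° = 723.20
Leg 3 (003°, 3026 m): east 3026 sin 3° = 158.37, north 3026 cos 3° = 3021.85
Leg 4 (325°, 3281 m): east 3281 sin 325° = -1881.90, north 3281 cos 325° = 2687.64
Net: -6241.63 east, 5058.52 north. Distance = √((-6241.63)² + (5058.52)²) = 8034.093 m.

8034 m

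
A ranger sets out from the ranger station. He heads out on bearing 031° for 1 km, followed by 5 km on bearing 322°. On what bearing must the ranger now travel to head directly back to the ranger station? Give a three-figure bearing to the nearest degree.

Leg 1 (031°, 1 km): east 1 sin 31° = 0.52, north 1 cos 31° = 0.86
Leg 2 (322°, 5 km): east 5 sin 322° = -3.08, north 5 cos 322° = 3.94
Net displacement: -2.56 east, 4.80 north. Direction back to start is (2.56, -4.80): bearing = atan2(2.56, -4.80) mod 360° = 151.88° ≈ 152°.

152°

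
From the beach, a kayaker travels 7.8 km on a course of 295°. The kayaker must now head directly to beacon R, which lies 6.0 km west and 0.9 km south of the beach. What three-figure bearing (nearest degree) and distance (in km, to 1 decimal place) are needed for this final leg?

Leg 1 (295°, 7.8 km): east 7.8 sin 295° = -7.07, north 7.8 cos 295° = 3.30
Current position: (-7.07, 3.30). Target: (-6.0, -0.9). Remaining: Δeast = 1.07, Δnorth = -4.20.
Bearing = atan2(1.07, -4.20) mod 360° = 165.71°; distance = √((1.07)² + (-4.20)²) = 4.330 km.

166°, 4.3 km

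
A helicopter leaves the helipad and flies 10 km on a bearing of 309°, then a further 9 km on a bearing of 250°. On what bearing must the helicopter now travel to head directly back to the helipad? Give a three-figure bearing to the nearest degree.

Leg 1 (309°, 10 km): east 10 sin 309° = -7.77, north 10 cos 309° = 6.29
Leg 2 (250°, 9 km): east 9 sin 250° = -8.46, north 9 cos 250° = -3.08
Net displacement: -16.23 east, 3.22 north. Direction back to start is (16.23, -3.22): bearing = atan2(16.23, -3.22) mod 360° = 101.21° ≈ 101°.

101°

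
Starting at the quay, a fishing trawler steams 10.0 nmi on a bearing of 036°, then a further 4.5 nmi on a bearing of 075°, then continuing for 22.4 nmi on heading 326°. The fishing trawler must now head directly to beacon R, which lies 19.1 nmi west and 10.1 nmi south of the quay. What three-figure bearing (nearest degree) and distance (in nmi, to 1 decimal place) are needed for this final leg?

Leg 1 (036°, 10.0 nmi): east 10.0 sin 36° = 5.88, north 10.0 cos 36° = 8.09
Leg 2 (075°, 4.5 nmi): east 4.5 sin 75° = 4.35, north 4.5 cos 75° = 1.16
Leg 3 (326°, 22.4 nmi): east 22.4 sin 326° = -12.53, north 22.4 cos 326° = 18.57
Current position: (-2.30, 27.83). Target: (-19.1, -10.1). Remaining: Δeast = -16.80, Δnorth = -37.93.
Bearing = atan2(-16.80, -37.93) mod 360° = 203.89°; distance = √((-16.80)² + (-37.93)²) = 41.479 nmi.

204°, 41.5 nmi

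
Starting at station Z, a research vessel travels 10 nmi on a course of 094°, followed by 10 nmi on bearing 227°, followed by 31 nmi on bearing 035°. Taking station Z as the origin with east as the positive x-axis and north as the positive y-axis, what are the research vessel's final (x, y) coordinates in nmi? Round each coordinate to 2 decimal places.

Leg 1 (094°, 10 nmi): east 10 sin 94° = 9.98, north 10 cos 94° = -0.70
Leg 2 (227°, 10 nmi): east 10 sin 227° = -7.31, north 10 cos 227° = -6.82
Leg 3 (035°, 31 nmi): east 31 sin 35° = 17.78, north 31 cos 35° = 25.39
Summing: 20.44 nmi east, 17.88 nmi north → (20.44, 17.88).

(20.44, 17.88)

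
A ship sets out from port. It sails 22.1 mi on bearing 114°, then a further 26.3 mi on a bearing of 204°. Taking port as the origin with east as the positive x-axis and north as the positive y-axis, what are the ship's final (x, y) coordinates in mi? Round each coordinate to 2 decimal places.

Leg 1 (114°, 22.1 mi): east 22.1 sin 114° = 20.19, north 22.1 cos 114° = -8.99
Leg 2 (204°, 26.3 mi): east 26.3 sin 204° = -10.70, north 26.3 cos 204° = -24.03
Summing: 9.49 mi east, -33.02 mi north → (9.49, -33.02).

(9.49, -33.02)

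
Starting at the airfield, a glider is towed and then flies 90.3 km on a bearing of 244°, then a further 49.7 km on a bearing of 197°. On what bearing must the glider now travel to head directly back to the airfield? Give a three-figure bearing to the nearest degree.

Leg 1 (244°, 90.3 km): east 90.3 sin 244° = -81.16, north 90.3 cos 244° = -39.58
Leg 2 (197°, 49.7 km): east 49.7 sin 197° = -14.53, north 49.7 cos 197° = -47.53
Net displacement: -95.69 east, -87.11 north. Direction back to start is (95.69, 87.11): bearing = atan2(95.69, 87.11) mod 360° = 47.69° ≈ 048°.

048°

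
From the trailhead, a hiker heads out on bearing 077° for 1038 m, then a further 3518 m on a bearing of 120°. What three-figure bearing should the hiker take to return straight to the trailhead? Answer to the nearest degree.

291°

Leg 1 (077°, 1038 m): east 1038 sin 77° = 1011.40, north 1038 cos 77° = 233.50
Leg 2 (120°, 3518 m): east 3518 sin 120° = 3046.68, north 3518 cos 120° = -1759.00
Net displacement: 4058.07 east, -1525.50 north. Direction back to start is (-4058.07, 1525.50): bearing = atan2(-4058.07, 1525.50) mod 360° = 290.60° ≈ 291°.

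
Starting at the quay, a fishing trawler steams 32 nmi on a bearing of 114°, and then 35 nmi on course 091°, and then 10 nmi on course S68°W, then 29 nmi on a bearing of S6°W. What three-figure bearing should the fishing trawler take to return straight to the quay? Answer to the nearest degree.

Leg 1 (114°, 32 nmi): east 32 sin 114° = 29.23, north 32 cos 114° = -13.02
Leg 2 (091°, 35 nmi): east 35 sin 91° = 34.99, north 35 cos 91° = -0.61
Leg 3 (S68°W, 10 nmi): east 10 sin 248° = -9.27, north 10 cos 248° = -3.75
Leg 4 (S6°W, 29 nmi): east 29 sin 186° = -3.03, north 29 cos 186° = -28.84
Net displacement: 51.92 east, -46.21 north. Direction back to start is (-51.92, 46.21): bearing = atan2(-51.92, 46.21) mod 360° = 311.67° ≈ 312°.

312°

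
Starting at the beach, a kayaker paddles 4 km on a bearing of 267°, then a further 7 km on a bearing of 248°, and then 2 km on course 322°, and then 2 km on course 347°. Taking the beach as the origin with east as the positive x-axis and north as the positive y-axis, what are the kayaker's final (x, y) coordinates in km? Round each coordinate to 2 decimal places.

Leg 1 (267°, 4 km): east 4 sin 267° = -3.99, north 4 cos 267° = -0.21
Leg 2 (248°, 7 km): east 7 sin 248° = -6.49, north 7 cos 248° = -2.62
Leg 3 (322°, 2 km): east 2 sin 322° = -1.23, north 2 cos 322° = 1.58
Leg 4 (347°, 2 km): east 2 sin 347° = -0.45, north 2 cos 347° = 1.95
Summing: -12.17 km east, 0.69 km north → (-12.17, 0.69).

(-12.17, 0.69)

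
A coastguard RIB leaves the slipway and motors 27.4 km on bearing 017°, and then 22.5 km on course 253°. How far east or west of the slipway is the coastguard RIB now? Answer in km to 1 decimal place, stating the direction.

Leg 1 (017°, 27.4 km): east 27.4 sin 17° = 8.01, north 27.4 cos 17° = 26.20
Leg 2 (253°, 22.5 km): east 22.5 sin 253° = -21.52, north 22.5 cos 253° = -6.58
Net east component: -13.51 km.

13.5 km west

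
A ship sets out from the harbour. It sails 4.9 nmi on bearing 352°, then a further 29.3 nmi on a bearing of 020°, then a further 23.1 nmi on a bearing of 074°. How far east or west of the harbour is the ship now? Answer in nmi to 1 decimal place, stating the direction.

31.5 nmi east

Leg 1 (352°, 4.9 nmi): east 4.9 sin 352° = -0.68, north 4.9 cos 352° = 4.85
Leg 2 (020°, 29.3 nmi): east 29.3 sin 20° = 10.02, north 29.3 cos 20° = 27.53
Leg 3 (074°, 23.1 nmi): east 23.1 sin 74° = 22.21, north 23.1 cos 74° = 6.37
Net east component: 31.54 nmi.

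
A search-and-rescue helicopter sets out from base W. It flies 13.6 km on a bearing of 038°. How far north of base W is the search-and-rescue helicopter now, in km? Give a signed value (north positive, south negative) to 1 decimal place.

10.7 km

Leg 1 (038°, 13.6 km): east 13.6 sin 38° = 8.37, north 13.6 cos 38° = 10.72
Net north component: 10.72 km.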